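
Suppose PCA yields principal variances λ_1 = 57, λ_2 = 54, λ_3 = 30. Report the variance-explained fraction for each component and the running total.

Step 1 — total variance = trace(Sigma) = Σ λ_i = 57 + 54 + 30 = 141.

Step 2 — fraction explained by component i = λ_i / Σ λ:
  PC1: 57/141 = 0.4043
  PC2: 54/141 = 0.383
  PC3: 30/141 = 0.2128

Step 3 — cumulative fraction after k components = (λ_1 + ... + λ_k) / Σ λ:
  k = 1: 57/141 = 0.4043
  k = 2: (57 + 54)/141 = 111/141 = 0.7872
  k = 3: (57 + 54 + 30)/141 = 141/141 = 1

Summary (fraction, with percent):

explained: PC1 0.4043 (40.43%), PC2 0.383 (38.3%), PC3 0.2128 (21.28%);  cumulative: 0.4043, 0.7872, 1


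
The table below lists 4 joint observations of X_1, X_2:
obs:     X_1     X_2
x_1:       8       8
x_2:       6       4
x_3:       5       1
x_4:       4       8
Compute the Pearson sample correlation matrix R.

Step 1 — column means:
  mean(X_1) = (8 + 6 + 5 + 4) / 4 = 23/4 = 5.75
  mean(X_2) = (8 + 4 + 1 + 8) / 4 = 21/4 = 5.25

Step 2 — sample variances and covariances s[i,j] = (1/(n-1)) · Σ_k (x_{k,i} - mean_i) · (x_{k,j} - mean_j), with n-1 = 3:
  s[X_1,X_1] = ((2.25)·(2.25) + (0.25)·(0.25) + (-0.75)·(-0.75) + (-1.75)·(-1.75)) / 3 = 8.75/3 = 2.9167
  s[X_1,X_2] = ((2.25)·(2.75) + (0.25)·(-1.25) + (-0.75)·(-4.25) + (-1.75)·(2.75)) / 3 = 4.25/3 = 1.4167
  s[X_2,X_2] = ((2.75)·(2.75) + (-1.25)·(-1.25) + (-4.25)·(-4.25) + (2.75)·(2.75)) / 3 = 34.75/3 = 11.5833
  Sample standard deviations s_i = √(s[i,i]):
  s(X_1) = √(2.9167) = 1.7078
  s(X_2) = √(11.5833) = 3.4034

Step 3 — r_{ij} = s_{ij} / (s_i · s_j):
  r[X_1,X_1] = 1 (diagonal).
  r[X_1,X_2] = 1.4167 / (1.7078 · 3.4034) = 1.4167 / 5.8125 = 0.2437
  r[X_2,X_2] = 1 (diagonal).

R is symmetric with unit diagonal. Assembling:

R = [[1, 0.2437],
 [0.2437, 1]]


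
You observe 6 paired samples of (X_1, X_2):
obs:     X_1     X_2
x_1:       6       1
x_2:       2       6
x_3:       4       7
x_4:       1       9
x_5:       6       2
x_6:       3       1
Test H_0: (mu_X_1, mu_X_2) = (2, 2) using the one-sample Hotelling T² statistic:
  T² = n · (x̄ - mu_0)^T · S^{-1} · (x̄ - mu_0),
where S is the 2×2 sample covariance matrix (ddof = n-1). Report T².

Step 1 — sample mean vector:
  mean(X_1) = (6 + 2 + 4 + 1 + 6 + 3) / 6 = 22/6 = 3.6667
  mean(X_2) = (1 + 6 + 7 + 9 + 2 + 1) / 6 = 26/6 = 4.3333
  x̄ = (3.6667, 4.3333),  deviation x̄ - mu_0 = (3.6667, 4.3333) - (2, 2) = (1.6667, 2.3333).

Step 2 — sample covariance matrix, S[i,j] = (1/(n-1)) · Σ_k (x_{k,i} - mean_i) · (x_{k,j} - mean_j), divisor n-1 = 5:
  S[X_1,X_1] = ((2.3333)·(2.3333) + (-1.6667)·(-1.6667) + (0.3333)·(0.3333) + (-2.6667)·(-2.6667) + (2.3333)·(2.3333) + (-0.6667)·(-0.6667)) / 5 = 21.3333/5 = 4.2667
  S[X_1,X_2] = ((2.3333)·(-3.3333) + (-1.6667)·(1.6667) + (0.3333)·(2.6667) + (-2.6667)·(4.6667) + (2.3333)·(-2.3333) + (-0.6667)·(-3.3333)) / 5 = -25.3333/5 = -5.0667
  S[X_2,X_2] = ((-3.3333)·(-3.3333) + (1.6667)·(1.6667) + (2.6667)·(2.6667) + (4.6667)·(4.6667) + (-2.3333)·(-2.3333) + (-3.3333)·(-3.3333)) / 5 = 59.3333/5 = 11.8667
  S = [[4.2667, -5.0667],
 [-5.0667, 11.8667]].

Step 3 — invert S. det(S) = 4.2667·11.8667 - (-5.0667)² = 24.96.
  S^{-1} = (1/det) · [[d, -b], [-b, a]] = [[0.4754, 0.203],
 [0.203, 0.1709]].

Step 4 — quadratic form (x̄ - mu_0)^T · S^{-1} · (x̄ - mu_0):
  S^{-1} · (x̄ - mu_0) = (1.266, 0.7372),
  (x̄ - mu_0)^T · [...] = (1.6667)·(1.266) + (2.3333)·(0.7372) = 3.8301.

Step 5 — scale by n: T² = 6 · 3.8301 = 22.9808.

T² ≈ 22.9808


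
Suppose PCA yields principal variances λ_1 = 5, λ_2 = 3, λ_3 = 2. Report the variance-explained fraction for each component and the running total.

Step 1 — total variance = trace(Sigma) = Σ λ_i = 5 + 3 + 2 = 10.

Step 2 — fraction explained by component i = λ_i / Σ λ:
  PC1: 5/10 = 0.5
  PC2: 3/10 = 0.3
  PC3: 2/10 = 0.2

Step 3 — cumulative fraction after k components = (λ_1 + ... + λ_k) / Σ λ:
  k = 1: 5/10 = 0.5
  k = 2: (5 + 3)/10 = 8/10 = 0.8
  k = 3: (5 + 3 + 2)/10 = 10/10 = 1

Summary (fraction, with percent):

explained: PC1 0.5 (50%), PC2 0.3 (30%), PC3 0.2 (20%);  cumulative: 0.5, 0.8, 1


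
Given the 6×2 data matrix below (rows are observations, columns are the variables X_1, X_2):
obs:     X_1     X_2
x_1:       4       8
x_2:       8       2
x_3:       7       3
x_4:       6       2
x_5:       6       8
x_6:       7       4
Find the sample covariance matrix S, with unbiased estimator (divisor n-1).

Step 1 — column means:
  mean(X_1) = (4 + 8 + 7 + 6 + 6 + 7) / 6 = 38/6 = 6.3333
  mean(X_2) = (8 + 2 + 3 + 2 + 8 + 4) / 6 = 27/6 = 4.5

Step 2 — sample covariance S[i,j] = (1/(n-1)) · Σ_k (x_{k,i} - mean_i) · (x_{k,j} - mean_j), with n-1 = 5.
  S[X_1,X_1] = ((-2.3333)·(-2.3333) + (1.6667)·(1.6667) + (0.6667)·(0.6667) + (-0.3333)·(-0.3333) + (-0.3333)·(-0.3333) + (0.6667)·(0.6667)) / 5 = 9.3333/5 = 1.8667
  S[X_1,X_2] = ((-2.3333)·(3.5) + (1.6667)·(-2.5) + (0.6667)·(-1.5) + (-0.3333)·(-2.5) + (-0.3333)·(3.5) + (0.6667)·(-0.5)) / 5 = -14/5 = -2.8
  S[X_2,X_2] = ((3.5)·(3.5) + (-2.5)·(-2.5) + (-1.5)·(-1.5) + (-2.5)·(-2.5) + (3.5)·(3.5) + (-0.5)·(-0.5)) / 5 = 39.5/5 = 7.9

S is symmetric (S[j,i] = S[i,j]). Assembling:

S = [[1.8667, -2.8],
 [-2.8, 7.9]]


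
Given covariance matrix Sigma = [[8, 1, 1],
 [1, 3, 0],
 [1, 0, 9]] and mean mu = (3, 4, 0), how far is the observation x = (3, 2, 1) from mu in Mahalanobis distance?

Step 1 — centre the observation: (x - mu) = (0, -2, 1).

Step 2 — invert Sigma (cofactor / det for 3×3, or solve directly):
  Sigma^{-1} = [[0.1324, -0.0441, -0.0147],
 [-0.0441, 0.348, 0.0049],
 [-0.0147, 0.0049, 0.1127]].

Step 3 — form the quadratic (x - mu)^T · Sigma^{-1} · (x - mu):
  Sigma^{-1} · (x - mu) = (0.0735, -0.6912, 0.1029).
  (x - mu)^T · [Sigma^{-1} · (x - mu)] = (0)·(0.0735) + (-2)·(-0.6912) + (1)·(0.1029) = 1.4853.

Step 4 — take square root: d = √(1.4853) ≈ 1.2187.

d(x, mu) = √(1.4853) ≈ 1.2187


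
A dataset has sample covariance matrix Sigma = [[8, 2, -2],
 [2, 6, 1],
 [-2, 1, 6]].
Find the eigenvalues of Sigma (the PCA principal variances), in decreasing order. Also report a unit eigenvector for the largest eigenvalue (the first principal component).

Step 1 — characteristic polynomial p(λ) = det(λI - Sigma) = λ³ - tr·λ² + c_1·λ - det, where tr = trace, c_1 = sum of the principal 2×2 minors, det = det(Sigma):
  tr = 8 + 6 + 6 = 20,
  c_1 = (8·6 - (2)²) + (8·6 - (-2)²) + (6·6 - (1)²) = 44 + 44 + 35 = 123,
  det = 8·(6·6 - (1)²) - (2)·((2)·6 - (1)·(-2)) + (-2)·((2)·(1) - 6·(-2)) = 8·(35) - (2)·(14) + (-2)·(14) = 224.
  So p(λ) = λ³ - 20λ² + 123λ - 224.
Step 2 — look for an integer root (rational root theorem: any rational root is an integer divisor of 224). Testing λ = 7:
  p(7) = 343 - 980 + 861 - 224 = 0  ✓
  Dividing out (λ - 7): p(λ) = (λ - 7)(λ² - 13λ + 32).
Step 3 — remaining eigenvalues from the quadratic λ² - 13λ + 32 = 0:
  Δ = 13² - 4·32 = 169 - 128 = 41,  λ = (13 ± √41)/2 = (13 ± 6.4031)/2 ≈ 9.7016 or 3.2984.
  Sorted: λ_1 = 9.7016,  λ_2 = 7,  λ_3 = 3.2984  (check: sum = 20 = tr ✓).

Step 4 — unit eigenvector for λ_1 ≈ 9.7016: v spans the null space of (Sigma - λ_1 I), whose rows are
  r_1 = (-1.7016, 2, -2),  r_2 = (2, -3.7016, 1),  r_3 = (-2, 1, -3.7016).
  v is orthogonal to every row, so take v ∝ r_1 × r_2 = ((2)·(1) - (-2)·(-3.7016), (-2)·(2) - (-1.7016)·(1), (-1.7016)·(-3.7016) - (2)·(2)) ≈ (-5.4031, -2.2984, 2.2984).
  Rescale (multiply by -1 so the first nonzero entry is positive): u = (5.4031, 2.2984, -2.2984).
  ||u|| = √((5.4031)² + (2.2984)² + (-2.2984)²) = √(39.7594) ≈ 6.3055,  v_1 = u/||u|| ≈ (0.8569, 0.3645, -0.3645) (||v_1|| = 1).

λ_1 = 9.7016,  λ_2 = 7,  λ_3 = 3.2984;  v_1 ≈ (0.8569, 0.3645, -0.3645)


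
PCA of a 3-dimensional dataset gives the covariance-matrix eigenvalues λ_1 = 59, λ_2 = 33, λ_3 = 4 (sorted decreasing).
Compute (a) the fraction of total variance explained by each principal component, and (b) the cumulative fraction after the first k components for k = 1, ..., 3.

Step 1 — total variance = trace(Sigma) = Σ λ_i = 59 + 33 + 4 = 96.

Step 2 — fraction explained by component i = λ_i / Σ λ:
  PC1: 59/96 = 0.6146
  PC2: 33/96 = 0.3438
  PC3: 4/96 = 0.0417

Step 3 — cumulative fraction after k components = (λ_1 + ... + λ_k) / Σ λ:
  k = 1: 59/96 = 0.6146
  k = 2: (59 + 33)/96 = 92/96 = 0.9583
  k = 3: (59 + 33 + 4)/96 = 96/96 = 1

Summary (fraction, with percent):

explained: PC1 0.6146 (61.46%), PC2 0.3438 (34.38%), PC3 0.0417 (4.17%);  cumulative: 0.6146, 0.9583, 1


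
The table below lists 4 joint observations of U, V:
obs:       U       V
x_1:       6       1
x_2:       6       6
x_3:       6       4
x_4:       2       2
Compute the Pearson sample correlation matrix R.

Step 1 — column means:
  mean(U) = (6 + 6 + 6 + 2) / 4 = 20/4 = 5
  mean(V) = (1 + 6 + 4 + 2) / 4 = 13/4 = 3.25

Step 2 — sample variances and covariances s[i,j] = (1/(n-1)) · Σ_k (x_{k,i} - mean_i) · (x_{k,j} - mean_j), with n-1 = 3:
  s[U,U] = ((1)·(1) + (1)·(1) + (1)·(1) + (-3)·(-3)) / 3 = 12/3 = 4
  s[U,V] = ((1)·(-2.25) + (1)·(2.75) + (1)·(0.75) + (-3)·(-1.25)) / 3 = 5/3 = 1.6667
  s[V,V] = ((-2.25)·(-2.25) + (2.75)·(2.75) + (0.75)·(0.75) + (-1.25)·(-1.25)) / 3 = 14.75/3 = 4.9167
  Sample standard deviations s_i = √(s[i,i]):
  s(U) = √(4) = 2
  s(V) = √(4.9167) = 2.2174

Step 3 — r_{ij} = s_{ij} / (s_i · s_j):
  r[U,U] = 1 (diagonal).
  r[U,V] = 1.6667 / (2 · 2.2174) = 1.6667 / 4.4347 = 0.3758
  r[V,V] = 1 (diagonal).

R is symmetric with unit diagonal. Assembling:

R = [[1, 0.3758],
 [0.3758, 1]]


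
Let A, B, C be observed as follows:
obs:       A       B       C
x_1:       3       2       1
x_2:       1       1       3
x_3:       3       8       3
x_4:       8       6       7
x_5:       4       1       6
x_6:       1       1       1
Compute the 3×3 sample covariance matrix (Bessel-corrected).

Step 1 — column means:
  mean(A) = (3 + 1 + 3 + 8 + 4 + 1) / 6 = 20/6 = 3.3333
  mean(B) = (2 + 1 + 8 + 6 + 1 + 1) / 6 = 19/6 = 3.1667
  mean(C) = (1 + 3 + 3 + 7 + 6 + 1) / 6 = 21/6 = 3.5

Step 2 — sample covariance S[i,j] = (1/(n-1)) · Σ_k (x_{k,i} - mean_i) · (x_{k,j} - mean_j), with n-1 = 5.
  S[A,A] = ((-0.3333)·(-0.3333) + (-2.3333)·(-2.3333) + (-0.3333)·(-0.3333) + (4.6667)·(4.6667) + (0.6667)·(0.6667) + (-2.3333)·(-2.3333)) / 5 = 33.3333/5 = 6.6667
  S[A,B] = ((-0.3333)·(-1.1667) + (-2.3333)·(-2.1667) + (-0.3333)·(4.8333) + (4.6667)·(2.8333) + (0.6667)·(-2.1667) + (-2.3333)·(-2.1667)) / 5 = 20.6667/5 = 4.1333
  S[A,C] = ((-0.3333)·(-2.5) + (-2.3333)·(-0.5) + (-0.3333)·(-0.5) + (4.6667)·(3.5) + (0.6667)·(2.5) + (-2.3333)·(-2.5)) / 5 = 26/5 = 5.2
  S[B,B] = ((-1.1667)·(-1.1667) + (-2.1667)·(-2.1667) + (4.8333)·(4.8333) + (2.8333)·(2.8333) + (-2.1667)·(-2.1667) + (-2.1667)·(-2.1667)) / 5 = 46.8333/5 = 9.3667
  S[B,C] = ((-1.1667)·(-2.5) + (-2.1667)·(-0.5) + (4.8333)·(-0.5) + (2.8333)·(3.5) + (-2.1667)·(2.5) + (-2.1667)·(-2.5)) / 5 = 11.5/5 = 2.3
  S[C,C] = ((-2.5)·(-2.5) + (-0.5)·(-0.5) + (-0.5)·(-0.5) + (3.5)·(3.5) + (2.5)·(2.5) + (-2.5)·(-2.5)) / 5 = 31.5/5 = 6.3

S is symmetric (S[j,i] = S[i,j]). Assembling:

S = [[6.6667, 4.1333, 5.2],
 [4.1333, 9.3667, 2.3],
 [5.2, 2.3, 6.3]]


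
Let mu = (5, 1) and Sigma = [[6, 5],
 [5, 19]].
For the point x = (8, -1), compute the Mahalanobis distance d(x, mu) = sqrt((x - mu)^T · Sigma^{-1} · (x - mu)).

Step 1 — centre the observation: (x - mu) = (3, -2).

Step 2 — invert Sigma. det(Sigma) = 6·19 - (5)² = 89.
  Sigma^{-1} = (1/det) · [[d, -b], [-b, a]] = [[0.2135, -0.0562],
 [-0.0562, 0.0674]].

Step 3 — form the quadratic (x - mu)^T · Sigma^{-1} · (x - mu):
  Sigma^{-1} · (x - mu) = (0.7528, -0.3034).
  (x - mu)^T · [Sigma^{-1} · (x - mu)] = (3)·(0.7528) + (-2)·(-0.3034) = 2.8652.

Step 4 — take square root: d = √(2.8652) ≈ 1.6927.

d(x, mu) = √(2.8652) ≈ 1.6927


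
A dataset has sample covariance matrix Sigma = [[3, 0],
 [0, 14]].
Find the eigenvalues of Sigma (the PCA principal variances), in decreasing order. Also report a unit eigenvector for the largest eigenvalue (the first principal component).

Step 1 — characteristic polynomial of 2×2 Sigma:
  det(Sigma - λI) = λ² - trace · λ + det = 0.
  trace = 3 + 14 = 17, det = 3·14 - (0)² = 42.
Step 2 — discriminant:
  Δ = trace² - 4·det = 289 - 168 = 121.
Step 3 — eigenvalues:
  λ = (trace ± √Δ)/2 = (17 ± 11)/2,
  λ_1 = 14,  λ_2 = 3.

Step 4 — unit eigenvector for λ_1: Sigma is diagonal, so its eigenvectors are the coordinate axes. λ_1 = 14 is the diagonal entry on the second coordinate axis, hence
  v_1 = (0, 1) (||v_1|| = 1).

λ_1 = 14,  λ_2 = 3;  v_1 ≈ (0, 1)


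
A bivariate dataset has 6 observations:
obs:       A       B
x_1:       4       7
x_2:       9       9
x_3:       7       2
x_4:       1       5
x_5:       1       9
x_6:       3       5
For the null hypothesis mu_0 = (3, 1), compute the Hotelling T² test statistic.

Step 1 — sample mean vector:
  mean(A) = (4 + 9 + 7 + 1 + 1 + 3) / 6 = 25/6 = 4.1667
  mean(B) = (7 + 9 + 2 + 5 + 9 + 5) / 6 = 37/6 = 6.1667
  x̄ = (4.1667, 6.1667),  deviation x̄ - mu_0 = (4.1667, 6.1667) - (3, 1) = (1.1667, 5.1667).

Step 2 — sample covariance matrix, S[i,j] = (1/(n-1)) · Σ_k (x_{k,i} - mean_i) · (x_{k,j} - mean_j), divisor n-1 = 5:
  S[A,A] = ((-0.1667)·(-0.1667) + (4.8333)·(4.8333) + (2.8333)·(2.8333) + (-3.1667)·(-3.1667) + (-3.1667)·(-3.1667) + (-1.1667)·(-1.1667)) / 5 = 52.8333/5 = 10.5667
  S[A,B] = ((-0.1667)·(0.8333) + (4.8333)·(2.8333) + (2.8333)·(-4.1667) + (-3.1667)·(-1.1667) + (-3.1667)·(2.8333) + (-1.1667)·(-1.1667)) / 5 = -2.1667/5 = -0.4333
  S[B,B] = ((0.8333)·(0.8333) + (2.8333)·(2.8333) + (-4.1667)·(-4.1667) + (-1.1667)·(-1.1667) + (2.8333)·(2.8333) + (-1.1667)·(-1.1667)) / 5 = 36.8333/5 = 7.3667
  S = [[10.5667, -0.4333],
 [-0.4333, 7.3667]].

Step 3 — invert S. det(S) = 10.5667·7.3667 - (-0.4333)² = 77.6533.
  S^{-1} = (1/det) · [[d, -b], [-b, a]] = [[0.0949, 0.0056],
 [0.0056, 0.1361]].

Step 4 — quadratic form (x̄ - mu_0)^T · S^{-1} · (x̄ - mu_0):
  S^{-1} · (x̄ - mu_0) = (0.1395, 0.7096),
  (x̄ - mu_0)^T · [...] = (1.1667)·(0.1395) + (5.1667)·(0.7096) = 3.8288.

Step 5 — scale by n: T² = 6 · 3.8288 = 22.973.

T² ≈ 22.973


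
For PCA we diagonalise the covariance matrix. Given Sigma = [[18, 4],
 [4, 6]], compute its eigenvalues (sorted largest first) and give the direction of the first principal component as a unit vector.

Step 1 — characteristic polynomial of 2×2 Sigma:
  det(Sigma - λI) = λ² - trace · λ + det = 0.
  trace = 18 + 6 = 24, det = 18·6 - (4)² = 92.
Step 2 — discriminant:
  Δ = trace² - 4·det = 576 - 368 = 208.
Step 3 — eigenvalues:
  λ = (trace ± √Δ)/2 = (24 ± 14.4222)/2,
  λ_1 = 19.2111,  λ_2 = 4.7889.

Step 4 — unit eigenvector for λ_1: solve (Sigma - λ_1 I)v = 0. First row:
  (18 - 19.2111)·v_x + (4)·v_y = 0, i.e. (-1.2111)·v_x + (4)·v_y = 0,
  so v ∝ (b, λ_1 - a) = (4, 1.2111) = u.
  ||u|| = √((4)² + (1.2111)²) = √(17.4668) ≈ 4.1793,
  v_1 = u/||u|| ≈ (0.9571, 0.2898) (||v_1|| = 1).

λ_1 = 19.2111,  λ_2 = 4.7889;  v_1 ≈ (0.9571, 0.2898)


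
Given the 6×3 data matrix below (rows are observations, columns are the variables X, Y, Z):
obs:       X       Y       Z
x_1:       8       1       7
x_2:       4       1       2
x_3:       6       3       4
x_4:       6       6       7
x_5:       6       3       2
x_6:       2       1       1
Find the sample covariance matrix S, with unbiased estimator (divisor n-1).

Step 1 — column means:
  mean(X) = (8 + 4 + 6 + 6 + 6 + 2) / 6 = 32/6 = 5.3333
  mean(Y) = (1 + 1 + 3 + 6 + 3 + 1) / 6 = 15/6 = 2.5
  mean(Z) = (7 + 2 + 4 + 7 + 2 + 1) / 6 = 23/6 = 3.8333

Step 2 — sample covariance S[i,j] = (1/(n-1)) · Σ_k (x_{k,i} - mean_i) · (x_{k,j} - mean_j), with n-1 = 5.
  S[X,X] = ((2.6667)·(2.6667) + (-1.3333)·(-1.3333) + (0.6667)·(0.6667) + (0.6667)·(0.6667) + (0.6667)·(0.6667) + (-3.3333)·(-3.3333)) / 5 = 21.3333/5 = 4.2667
  S[X,Y] = ((2.6667)·(-1.5) + (-1.3333)·(-1.5) + (0.6667)·(0.5) + (0.6667)·(3.5) + (0.6667)·(0.5) + (-3.3333)·(-1.5)) / 5 = 6/5 = 1.2
  S[X,Z] = ((2.6667)·(3.1667) + (-1.3333)·(-1.8333) + (0.6667)·(0.1667) + (0.6667)·(3.1667) + (0.6667)·(-1.8333) + (-3.3333)·(-2.8333)) / 5 = 21.3333/5 = 4.2667
  S[Y,Y] = ((-1.5)·(-1.5) + (-1.5)·(-1.5) + (0.5)·(0.5) + (3.5)·(3.5) + (0.5)·(0.5) + (-1.5)·(-1.5)) / 5 = 19.5/5 = 3.9
  S[Y,Z] = ((-1.5)·(3.1667) + (-1.5)·(-1.8333) + (0.5)·(0.1667) + (3.5)·(3.1667) + (0.5)·(-1.8333) + (-1.5)·(-2.8333)) / 5 = 12.5/5 = 2.5
  S[Z,Z] = ((3.1667)·(3.1667) + (-1.8333)·(-1.8333) + (0.1667)·(0.1667) + (3.1667)·(3.1667) + (-1.8333)·(-1.8333) + (-2.8333)·(-2.8333)) / 5 = 34.8333/5 = 6.9667

S is symmetric (S[j,i] = S[i,j]). Assembling:

S = [[4.2667, 1.2, 4.2667],
 [1.2, 3.9, 2.5],
 [4.2667, 2.5, 6.9667]]


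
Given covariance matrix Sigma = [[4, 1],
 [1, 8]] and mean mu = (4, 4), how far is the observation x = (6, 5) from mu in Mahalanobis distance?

Step 1 — centre the observation: (x - mu) = (2, 1).

Step 2 — invert Sigma. det(Sigma) = 4·8 - (1)² = 31.
  Sigma^{-1} = (1/det) · [[d, -b], [-b, a]] = [[0.2581, -0.0323],
 [-0.0323, 0.129]].

Step 3 — form the quadratic (x - mu)^T · Sigma^{-1} · (x - mu):
  Sigma^{-1} · (x - mu) = (0.4839, 0.0645).
  (x - mu)^T · [Sigma^{-1} · (x - mu)] = (2)·(0.4839) + (1)·(0.0645) = 1.0323.

Step 4 — take square root: d = √(1.0323) ≈ 1.016.

d(x, mu) = √(1.0323) ≈ 1.016


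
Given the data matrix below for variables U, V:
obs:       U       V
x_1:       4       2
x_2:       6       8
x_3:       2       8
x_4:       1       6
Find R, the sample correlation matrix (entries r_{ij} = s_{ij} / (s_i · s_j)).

Step 1 — column means:
  mean(U) = (4 + 6 + 2 + 1) / 4 = 13/4 = 3.25
  mean(V) = (2 + 8 + 8 + 6) / 4 = 24/4 = 6

Step 2 — sample variances and covariances s[i,j] = (1/(n-1)) · Σ_k (x_{k,i} - mean_i) · (x_{k,j} - mean_j), with n-1 = 3:
  s[U,U] = ((0.75)·(0.75) + (2.75)·(2.75) + (-1.25)·(-1.25) + (-2.25)·(-2.25)) / 3 = 14.75/3 = 4.9167
  s[U,V] = ((0.75)·(-4) + (2.75)·(2) + (-1.25)·(2) + (-2.25)·(0)) / 3 = 0/3 = 0
  s[V,V] = ((-4)·(-4) + (2)·(2) + (2)·(2) + (0)·(0)) / 3 = 24/3 = 8
  Sample standard deviations s_i = √(s[i,i]):
  s(U) = √(4.9167) = 2.2174
  s(V) = √(8) = 2.8284

Step 3 — r_{ij} = s_{ij} / (s_i · s_j):
  r[U,U] = 1 (diagonal).
  r[U,V] = 0 / (2.2174 · 2.8284) = 0 / 6.2716 = 0
  r[V,V] = 1 (diagonal).

R is symmetric with unit diagonal. Assembling:

R = [[1, 0],
 [0, 1]]


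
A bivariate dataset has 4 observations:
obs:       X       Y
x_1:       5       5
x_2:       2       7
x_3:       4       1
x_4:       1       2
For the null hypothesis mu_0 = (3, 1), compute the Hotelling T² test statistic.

Step 1 — sample mean vector:
  mean(X) = (5 + 2 + 4 + 1) / 4 = 12/4 = 3
  mean(Y) = (5 + 7 + 1 + 2) / 4 = 15/4 = 3.75
  x̄ = (3, 3.75),  deviation x̄ - mu_0 = (3, 3.75) - (3, 1) = (0, 2.75).

Step 2 — sample covariance matrix, S[i,j] = (1/(n-1)) · Σ_k (x_{k,i} - mean_i) · (x_{k,j} - mean_j), divisor n-1 = 3:
  S[X,X] = ((2)·(2) + (-1)·(-1) + (1)·(1) + (-2)·(-2)) / 3 = 10/3 = 3.3333
  S[X,Y] = ((2)·(1.25) + (-1)·(3.25) + (1)·(-2.75) + (-2)·(-1.75)) / 3 = 0/3 = 0
  S[Y,Y] = ((1.25)·(1.25) + (3.25)·(3.25) + (-2.75)·(-2.75) + (-1.75)·(-1.75)) / 3 = 22.75/3 = 7.5833
  S = [[3.3333, 0],
 [0, 7.5833]].

Step 3 — invert S. det(S) = 3.3333·7.5833 - (0)² = 25.2778.
  S^{-1} = (1/det) · [[d, -b], [-b, a]] = [[0.3, 0],
 [0, 0.1319]].

Step 4 — quadratic form (x̄ - mu_0)^T · S^{-1} · (x̄ - mu_0):
  S^{-1} · (x̄ - mu_0) = (0, 0.3626),
  (x̄ - mu_0)^T · [...] = (0)·(0) + (2.75)·(0.3626) = 0.9973.

Step 5 — scale by n: T² = 4 · 0.9973 = 3.989.

T² ≈ 3.989


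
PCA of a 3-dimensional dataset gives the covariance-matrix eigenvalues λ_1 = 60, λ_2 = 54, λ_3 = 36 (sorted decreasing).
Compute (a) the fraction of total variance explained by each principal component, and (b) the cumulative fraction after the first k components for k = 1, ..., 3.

Step 1 — total variance = trace(Sigma) = Σ λ_i = 60 + 54 + 36 = 150.

Step 2 — fraction explained by component i = λ_i / Σ λ:
  PC1: 60/150 = 0.4
  PC2: 54/150 = 0.36
  PC3: 36/150 = 0.24

Step 3 — cumulative fraction after k components = (λ_1 + ... + λ_k) / Σ λ:
  k = 1: 60/150 = 0.4
  k = 2: (60 + 54)/150 = 114/150 = 0.76
  k = 3: (60 + 54 + 36)/150 = 150/150 = 1

Summary (fraction, with percent):

explained: PC1 0.4 (40%), PC2 0.36 (36%), PC3 0.24 (24%);  cumulative: 0.4, 0.76, 1


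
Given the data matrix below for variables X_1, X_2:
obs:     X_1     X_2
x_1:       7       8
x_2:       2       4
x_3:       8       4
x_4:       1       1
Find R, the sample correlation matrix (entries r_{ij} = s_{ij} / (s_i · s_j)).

Step 1 — column means:
  mean(X_1) = (7 + 2 + 8 + 1) / 4 = 18/4 = 4.5
  mean(X_2) = (8 + 4 + 4 + 1) / 4 = 17/4 = 4.25

Step 2 — sample variances and covariances s[i,j] = (1/(n-1)) · Σ_k (x_{k,i} - mean_i) · (x_{k,j} - mean_j), with n-1 = 3:
  s[X_1,X_1] = ((2.5)·(2.5) + (-2.5)·(-2.5) + (3.5)·(3.5) + (-3.5)·(-3.5)) / 3 = 37/3 = 12.3333
  s[X_1,X_2] = ((2.5)·(3.75) + (-2.5)·(-0.25) + (3.5)·(-0.25) + (-3.5)·(-3.25)) / 3 = 20.5/3 = 6.8333
  s[X_2,X_2] = ((3.75)·(3.75) + (-0.25)·(-0.25) + (-0.25)·(-0.25) + (-3.25)·(-3.25)) / 3 = 24.75/3 = 8.25
  Sample standard deviations s_i = √(s[i,i]):
  s(X_1) = √(12.3333) = 3.5119
  s(X_2) = √(8.25) = 2.8723

Step 3 — r_{ij} = s_{ij} / (s_i · s_j):
  r[X_1,X_1] = 1 (diagonal).
  r[X_1,X_2] = 6.8333 / (3.5119 · 2.8723) = 6.8333 / 10.0871 = 0.6774
  r[X_2,X_2] = 1 (diagonal).

R is symmetric with unit diagonal. Assembling:

R = [[1, 0.6774],
 [0.6774, 1]]


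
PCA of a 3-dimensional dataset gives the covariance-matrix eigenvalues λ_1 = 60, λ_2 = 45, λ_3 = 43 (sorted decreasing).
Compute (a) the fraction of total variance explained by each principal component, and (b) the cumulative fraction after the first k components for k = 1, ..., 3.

Step 1 — total variance = trace(Sigma) = Σ λ_i = 60 + 45 + 43 = 148.

Step 2 — fraction explained by component i = λ_i / Σ λ:
  PC1: 60/148 = 0.4054
  PC2: 45/148 = 0.3041
  PC3: 43/148 = 0.2905

Step 3 — cumulative fraction after k components = (λ_1 + ... + λ_k) / Σ λ:
  k = 1: 60/148 = 0.4054
  k = 2: (60 + 45)/148 = 105/148 = 0.7095
  k = 3: (60 + 45 + 43)/148 = 148/148 = 1

Summary (fraction, with percent):

explained: PC1 0.4054 (40.54%), PC2 0.3041 (30.41%), PC3 0.2905 (29.05%);  cumulative: 0.4054, 0.7095, 1


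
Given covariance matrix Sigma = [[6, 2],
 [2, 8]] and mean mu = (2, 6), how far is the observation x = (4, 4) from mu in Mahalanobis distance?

Step 1 — centre the observation: (x - mu) = (2, -2).

Step 2 — invert Sigma. det(Sigma) = 6·8 - (2)² = 44.
  Sigma^{-1} = (1/det) · [[d, -b], [-b, a]] = [[0.1818, -0.0455],
 [-0.0455, 0.1364]].

Step 3 — form the quadratic (x - mu)^T · Sigma^{-1} · (x - mu):
  Sigma^{-1} · (x - mu) = (0.4545, -0.3636).
  (x - mu)^T · [Sigma^{-1} · (x - mu)] = (2)·(0.4545) + (-2)·(-0.3636) = 1.6364.

Step 4 — take square root: d = √(1.6364) ≈ 1.2792.

d(x, mu) = √(1.6364) ≈ 1.2792


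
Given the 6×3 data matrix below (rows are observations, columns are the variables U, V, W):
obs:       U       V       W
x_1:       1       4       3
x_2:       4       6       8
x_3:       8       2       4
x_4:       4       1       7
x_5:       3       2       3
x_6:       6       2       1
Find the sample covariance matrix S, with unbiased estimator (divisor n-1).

Step 1 — column means:
  mean(U) = (1 + 4 + 8 + 4 + 3 + 6) / 6 = 26/6 = 4.3333
  mean(V) = (4 + 6 + 2 + 1 + 2 + 2) / 6 = 17/6 = 2.8333
  mean(W) = (3 + 8 + 4 + 7 + 3 + 1) / 6 = 26/6 = 4.3333

Step 2 — sample covariance S[i,j] = (1/(n-1)) · Σ_k (x_{k,i} - mean_i) · (x_{k,j} - mean_j), with n-1 = 5.
  S[U,U] = ((-3.3333)·(-3.3333) + (-0.3333)·(-0.3333) + (3.6667)·(3.6667) + (-0.3333)·(-0.3333) + (-1.3333)·(-1.3333) + (1.6667)·(1.6667)) / 5 = 29.3333/5 = 5.8667
  S[U,V] = ((-3.3333)·(1.1667) + (-0.3333)·(3.1667) + (3.6667)·(-0.8333) + (-0.3333)·(-1.8333) + (-1.3333)·(-0.8333) + (1.6667)·(-0.8333)) / 5 = -7.6667/5 = -1.5333
  S[U,W] = ((-3.3333)·(-1.3333) + (-0.3333)·(3.6667) + (3.6667)·(-0.3333) + (-0.3333)·(2.6667) + (-1.3333)·(-1.3333) + (1.6667)·(-3.3333)) / 5 = -2.6667/5 = -0.5333
  S[V,V] = ((1.1667)·(1.1667) + (3.1667)·(3.1667) + (-0.8333)·(-0.8333) + (-1.8333)·(-1.8333) + (-0.8333)·(-0.8333) + (-0.8333)·(-0.8333)) / 5 = 16.8333/5 = 3.3667
  S[V,W] = ((1.1667)·(-1.3333) + (3.1667)·(3.6667) + (-0.8333)·(-0.3333) + (-1.8333)·(2.6667) + (-0.8333)·(-1.3333) + (-0.8333)·(-3.3333)) / 5 = 9.3333/5 = 1.8667
  S[W,W] = ((-1.3333)·(-1.3333) + (3.6667)·(3.6667) + (-0.3333)·(-0.3333) + (2.6667)·(2.6667) + (-1.3333)·(-1.3333) + (-3.3333)·(-3.3333)) / 5 = 35.3333/5 = 7.0667

S is symmetric (S[j,i] = S[i,j]). Assembling:

S = [[5.8667, -1.5333, -0.5333],
 [-1.5333, 3.3667, 1.8667],
 [-0.5333, 1.8667, 7.0667]]


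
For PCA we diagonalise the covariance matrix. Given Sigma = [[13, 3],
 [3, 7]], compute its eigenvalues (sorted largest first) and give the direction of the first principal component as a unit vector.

Step 1 — characteristic polynomial of 2×2 Sigma:
  det(Sigma - λI) = λ² - trace · λ + det = 0.
  trace = 13 + 7 = 20, det = 13·7 - (3)² = 82.
Step 2 — discriminant:
  Δ = trace² - 4·det = 400 - 328 = 72.
Step 3 — eigenvalues:
  λ = (trace ± √Δ)/2 = (20 ± 8.4853)/2,
  λ_1 = 14.2426,  λ_2 = 5.7574.

Step 4 — unit eigenvector for λ_1: solve (Sigma - λ_1 I)v = 0. First row:
  (13 - 14.2426)·v_x + (3)·v_y = 0, i.e. (-1.2426)·v_x + (3)·v_y = 0,
  so v ∝ (b, λ_1 - a) = (3, 1.2426) = u.
  ||u|| = √((3)² + (1.2426)²) = √(10.5442) ≈ 3.2472,
  v_1 = u/||u|| ≈ (0.9239, 0.3827) (||v_1|| = 1).

λ_1 = 14.2426,  λ_2 = 5.7574;  v_1 ≈ (0.9239, 0.3827)


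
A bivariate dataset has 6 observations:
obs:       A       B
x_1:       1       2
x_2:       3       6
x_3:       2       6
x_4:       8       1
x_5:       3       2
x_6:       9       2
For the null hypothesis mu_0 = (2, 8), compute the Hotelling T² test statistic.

Step 1 — sample mean vector:
  mean(A) = (1 + 3 + 2 + 8 + 3 + 9) / 6 = 26/6 = 4.3333
  mean(B) = (2 + 6 + 6 + 1 + 2 + 2) / 6 = 19/6 = 3.1667
  x̄ = (4.3333, 3.1667),  deviation x̄ - mu_0 = (4.3333, 3.1667) - (2, 8) = (2.3333, -4.8333).

Step 2 — sample covariance matrix, S[i,j] = (1/(n-1)) · Σ_k (x_{k,i} - mean_i) · (x_{k,j} - mean_j), divisor n-1 = 5:
  S[A,A] = ((-3.3333)·(-3.3333) + (-1.3333)·(-1.3333) + (-2.3333)·(-2.3333) + (3.6667)·(3.6667) + (-1.3333)·(-1.3333) + (4.6667)·(4.6667)) / 5 = 55.3333/5 = 11.0667
  S[A,B] = ((-3.3333)·(-1.1667) + (-1.3333)·(2.8333) + (-2.3333)·(2.8333) + (3.6667)·(-2.1667) + (-1.3333)·(-1.1667) + (4.6667)·(-1.1667)) / 5 = -18.3333/5 = -3.6667
  S[B,B] = ((-1.1667)·(-1.1667) + (2.8333)·(2.8333) + (2.8333)·(2.8333) + (-2.1667)·(-2.1667) + (-1.1667)·(-1.1667) + (-1.1667)·(-1.1667)) / 5 = 24.8333/5 = 4.9667
  S = [[11.0667, -3.6667],
 [-3.6667, 4.9667]].

Step 3 — invert S. det(S) = 11.0667·4.9667 - (-3.6667)² = 41.52.
  S^{-1} = (1/det) · [[d, -b], [-b, a]] = [[0.1196, 0.0883],
 [0.0883, 0.2665]].

Step 4 — quadratic form (x̄ - mu_0)^T · S^{-1} · (x̄ - mu_0):
  S^{-1} · (x̄ - mu_0) = (-0.1477, -1.0822),
  (x̄ - mu_0)^T · [...] = (2.3333)·(-0.1477) + (-4.8333)·(-1.0822) = 4.886.

Step 5 — scale by n: T² = 6 · 4.886 = 29.316.

T² ≈ 29.316


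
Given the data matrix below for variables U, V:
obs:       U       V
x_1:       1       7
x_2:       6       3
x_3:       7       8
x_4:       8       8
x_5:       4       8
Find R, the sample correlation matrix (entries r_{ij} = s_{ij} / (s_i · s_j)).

Step 1 — column means:
  mean(U) = (1 + 6 + 7 + 8 + 4) / 5 = 26/5 = 5.2
  mean(V) = (7 + 3 + 8 + 8 + 8) / 5 = 34/5 = 6.8

Step 2 — sample variances and covariances s[i,j] = (1/(n-1)) · Σ_k (x_{k,i} - mean_i) · (x_{k,j} - mean_j), with n-1 = 4:
  s[U,U] = ((-4.2)·(-4.2) + (0.8)·(0.8) + (1.8)·(1.8) + (2.8)·(2.8) + (-1.2)·(-1.2)) / 4 = 30.8/4 = 7.7
  s[U,V] = ((-4.2)·(0.2) + (0.8)·(-3.8) + (1.8)·(1.2) + (2.8)·(1.2) + (-1.2)·(1.2)) / 4 = 0.2/4 = 0.05
  s[V,V] = ((0.2)·(0.2) + (-3.8)·(-3.8) + (1.2)·(1.2) + (1.2)·(1.2) + (1.2)·(1.2)) / 4 = 18.8/4 = 4.7
  Sample standard deviations s_i = √(s[i,i]):
  s(U) = √(7.7) = 2.7749
  s(V) = √(4.7) = 2.1679

Step 3 — r_{ij} = s_{ij} / (s_i · s_j):
  r[U,U] = 1 (diagonal).
  r[U,V] = 0.05 / (2.7749 · 2.1679) = 0.05 / 6.0158 = 0.0083
  r[V,V] = 1 (diagonal).

R is symmetric with unit diagonal. Assembling:

R = [[1, 0.0083],
 [0.0083, 1]]


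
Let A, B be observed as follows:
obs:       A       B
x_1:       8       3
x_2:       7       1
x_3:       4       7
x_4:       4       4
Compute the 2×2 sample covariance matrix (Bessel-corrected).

Step 1 — column means:
  mean(A) = (8 + 7 + 4 + 4) / 4 = 23/4 = 5.75
  mean(B) = (3 + 1 + 7 + 4) / 4 = 15/4 = 3.75

Step 2 — sample covariance S[i,j] = (1/(n-1)) · Σ_k (x_{k,i} - mean_i) · (x_{k,j} - mean_j), with n-1 = 3.
  S[A,A] = ((2.25)·(2.25) + (1.25)·(1.25) + (-1.75)·(-1.75) + (-1.75)·(-1.75)) / 3 = 12.75/3 = 4.25
  S[A,B] = ((2.25)·(-0.75) + (1.25)·(-2.75) + (-1.75)·(3.25) + (-1.75)·(0.25)) / 3 = -11.25/3 = -3.75
  S[B,B] = ((-0.75)·(-0.75) + (-2.75)·(-2.75) + (3.25)·(3.25) + (0.25)·(0.25)) / 3 = 18.75/3 = 6.25

S is symmetric (S[j,i] = S[i,j]). Assembling:

S = [[4.25, -3.75],
 [-3.75, 6.25]]


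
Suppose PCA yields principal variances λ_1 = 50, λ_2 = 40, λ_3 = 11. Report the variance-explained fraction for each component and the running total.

Step 1 — total variance = trace(Sigma) = Σ λ_i = 50 + 40 + 11 = 101.

Step 2 — fraction explained by component i = λ_i / Σ λ:
  PC1: 50/101 = 0.495
  PC2: 40/101 = 0.396
  PC3: 11/101 = 0.1089

Step 3 — cumulative fraction after k components = (λ_1 + ... + λ_k) / Σ λ:
  k = 1: 50/101 = 0.495
  k = 2: (50 + 40)/101 = 90/101 = 0.8911
  k = 3: (50 + 40 + 11)/101 = 101/101 = 1

Summary (fraction, with percent):

explained: PC1 0.495 (49.5%), PC2 0.396 (39.6%), PC3 0.1089 (10.89%);  cumulative: 0.495, 0.8911, 1


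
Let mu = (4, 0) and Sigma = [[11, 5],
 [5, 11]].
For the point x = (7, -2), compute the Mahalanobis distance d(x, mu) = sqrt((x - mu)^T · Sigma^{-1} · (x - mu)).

Step 1 — centre the observation: (x - mu) = (3, -2).

Step 2 — invert Sigma. det(Sigma) = 11·11 - (5)² = 96.
  Sigma^{-1} = (1/det) · [[d, -b], [-b, a]] = [[0.1146, -0.0521],
 [-0.0521, 0.1146]].

Step 3 — form the quadratic (x - mu)^T · Sigma^{-1} · (x - mu):
  Sigma^{-1} · (x - mu) = (0.4479, -0.3854).
  (x - mu)^T · [Sigma^{-1} · (x - mu)] = (3)·(0.4479) + (-2)·(-0.3854) = 2.1146.

Step 4 — take square root: d = √(2.1146) ≈ 1.4542.

d(x, mu) = √(2.1146) ≈ 1.4542


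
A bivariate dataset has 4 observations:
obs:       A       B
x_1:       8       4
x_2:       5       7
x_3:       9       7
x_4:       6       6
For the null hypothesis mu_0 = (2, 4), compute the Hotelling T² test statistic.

Step 1 — sample mean vector:
  mean(A) = (8 + 5 + 9 + 6) / 4 = 28/4 = 7
  mean(B) = (4 + 7 + 7 + 6) / 4 = 24/4 = 6
  x̄ = (7, 6),  deviation x̄ - mu_0 = (7, 6) - (2, 4) = (5, 2).

Step 2 — sample covariance matrix, S[i,j] = (1/(n-1)) · Σ_k (x_{k,i} - mean_i) · (x_{k,j} - mean_j), divisor n-1 = 3:
  S[A,A] = ((1)·(1) + (-2)·(-2) + (2)·(2) + (-1)·(-1)) / 3 = 10/3 = 3.3333
  S[A,B] = ((1)·(-2) + (-2)·(1) + (2)·(1) + (-1)·(0)) / 3 = -2/3 = -0.6667
  S[B,B] = ((-2)·(-2) + (1)·(1) + (1)·(1) + (0)·(0)) / 3 = 6/3 = 2
  S = [[3.3333, -0.6667],
 [-0.6667, 2]].

Step 3 — invert S. det(S) = 3.3333·2 - (-0.6667)² = 6.2222.
  S^{-1} = (1/det) · [[d, -b], [-b, a]] = [[0.3214, 0.1071],
 [0.1071, 0.5357]].

Step 4 — quadratic form (x̄ - mu_0)^T · S^{-1} · (x̄ - mu_0):
  S^{-1} · (x̄ - mu_0) = (1.8214, 1.6071),
  (x̄ - mu_0)^T · [...] = (5)·(1.8214) + (2)·(1.6071) = 12.3214.

Step 5 — scale by n: T² = 4 · 12.3214 = 49.2857.

T² ≈ 49.2857


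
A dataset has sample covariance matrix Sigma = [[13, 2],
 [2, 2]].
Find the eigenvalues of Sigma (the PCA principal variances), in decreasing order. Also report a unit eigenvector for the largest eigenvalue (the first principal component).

Step 1 — characteristic polynomial of 2×2 Sigma:
  det(Sigma - λI) = λ² - trace · λ + det = 0.
  trace = 13 + 2 = 15, det = 13·2 - (2)² = 22.
Step 2 — discriminant:
  Δ = trace² - 4·det = 225 - 88 = 137.
Step 3 — eigenvalues:
  λ = (trace ± √Δ)/2 = (15 ± 11.7047)/2,
  λ_1 = 13.3523,  λ_2 = 1.6477.

Step 4 — unit eigenvector for λ_1: solve (Sigma - λ_1 I)v = 0. First row:
  (13 - 13.3523)·v_x + (2)·v_y = 0, i.e. (-0.3523)·v_x + (2)·v_y = 0,
  so v ∝ (b, λ_1 - a) = (2, 0.3523) = u.
  ||u|| = √((2)² + (0.3523)²) = √(4.1242) ≈ 2.0308,
  v_1 = u/||u|| ≈ (0.9848, 0.1735) (||v_1|| = 1).

λ_1 = 13.3523,  λ_2 = 1.6477;  v_1 ≈ (0.9848, 0.1735)


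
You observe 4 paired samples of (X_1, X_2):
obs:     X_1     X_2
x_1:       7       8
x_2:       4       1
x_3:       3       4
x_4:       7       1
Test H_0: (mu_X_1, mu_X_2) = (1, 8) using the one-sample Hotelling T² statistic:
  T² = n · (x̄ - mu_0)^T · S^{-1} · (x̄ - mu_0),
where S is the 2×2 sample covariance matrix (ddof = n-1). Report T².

Step 1 — sample mean vector:
  mean(X_1) = (7 + 4 + 3 + 7) / 4 = 21/4 = 5.25
  mean(X_2) = (8 + 1 + 4 + 1) / 4 = 14/4 = 3.5
  x̄ = (5.25, 3.5),  deviation x̄ - mu_0 = (5.25, 3.5) - (1, 8) = (4.25, -4.5).

Step 2 — sample covariance matrix, S[i,j] = (1/(n-1)) · Σ_k (x_{k,i} - mean_i) · (x_{k,j} - mean_j), divisor n-1 = 3:
  S[X_1,X_1] = ((1.75)·(1.75) + (-1.25)·(-1.25) + (-2.25)·(-2.25) + (1.75)·(1.75)) / 3 = 12.75/3 = 4.25
  S[X_1,X_2] = ((1.75)·(4.5) + (-1.25)·(-2.5) + (-2.25)·(0.5) + (1.75)·(-2.5)) / 3 = 5.5/3 = 1.8333
  S[X_2,X_2] = ((4.5)·(4.5) + (-2.5)·(-2.5) + (0.5)·(0.5) + (-2.5)·(-2.5)) / 3 = 33/3 = 11
  S = [[4.25, 1.8333],
 [1.8333, 11]].

Step 3 — invert S. det(S) = 4.25·11 - (1.8333)² = 43.3889.
  S^{-1} = (1/det) · [[d, -b], [-b, a]] = [[0.2535, -0.0423],
 [-0.0423, 0.098]].

Step 4 — quadratic form (x̄ - mu_0)^T · S^{-1} · (x̄ - mu_0):
  S^{-1} · (x̄ - mu_0) = (1.2676, -0.6204),
  (x̄ - mu_0)^T · [...] = (4.25)·(1.2676) + (-4.5)·(-0.6204) = 8.1789.

Step 5 — scale by n: T² = 4 · 8.1789 = 32.7157.

T² ≈ 32.7157


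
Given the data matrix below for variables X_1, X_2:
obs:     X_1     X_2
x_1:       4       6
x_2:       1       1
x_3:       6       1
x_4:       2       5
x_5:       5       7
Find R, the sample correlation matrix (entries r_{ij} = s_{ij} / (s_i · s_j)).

Step 1 — column means:
  mean(X_1) = (4 + 1 + 6 + 2 + 5) / 5 = 18/5 = 3.6
  mean(X_2) = (6 + 1 + 1 + 5 + 7) / 5 = 20/5 = 4

Step 2 — sample variances and covariances s[i,j] = (1/(n-1)) · Σ_k (x_{k,i} - mean_i) · (x_{k,j} - mean_j), with n-1 = 4:
  s[X_1,X_1] = ((0.4)·(0.4) + (-2.6)·(-2.6) + (2.4)·(2.4) + (-1.6)·(-1.6) + (1.4)·(1.4)) / 4 = 17.2/4 = 4.3
  s[X_1,X_2] = ((0.4)·(2) + (-2.6)·(-3) + (2.4)·(-3) + (-1.6)·(1) + (1.4)·(3)) / 4 = 4/4 = 1
  s[X_2,X_2] = ((2)·(2) + (-3)·(-3) + (-3)·(-3) + (1)·(1) + (3)·(3)) / 4 = 32/4 = 8
  Sample standard deviations s_i = √(s[i,i]):
  s(X_1) = √(4.3) = 2.0736
  s(X_2) = √(8) = 2.8284

Step 3 — r_{ij} = s_{ij} / (s_i · s_j):
  r[X_1,X_1] = 1 (diagonal).
  r[X_1,X_2] = 1 / (2.0736 · 2.8284) = 1 / 5.8652 = 0.1705
  r[X_2,X_2] = 1 (diagonal).

R is symmetric with unit diagonal. Assembling:

R = [[1, 0.1705],
 [0.1705, 1]]


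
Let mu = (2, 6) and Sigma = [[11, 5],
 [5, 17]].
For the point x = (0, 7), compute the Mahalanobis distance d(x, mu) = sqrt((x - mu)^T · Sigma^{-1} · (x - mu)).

Step 1 — centre the observation: (x - mu) = (-2, 1).

Step 2 — invert Sigma. det(Sigma) = 11·17 - (5)² = 162.
  Sigma^{-1} = (1/det) · [[d, -b], [-b, a]] = [[0.1049, -0.0309],
 [-0.0309, 0.0679]].

Step 3 — form the quadratic (x - mu)^T · Sigma^{-1} · (x - mu):
  Sigma^{-1} · (x - mu) = (-0.2407, 0.1296).
  (x - mu)^T · [Sigma^{-1} · (x - mu)] = (-2)·(-0.2407) + (1)·(0.1296) = 0.6111.

Step 4 — take square root: d = √(0.6111) ≈ 0.7817.

d(x, mu) = √(0.6111) ≈ 0.7817


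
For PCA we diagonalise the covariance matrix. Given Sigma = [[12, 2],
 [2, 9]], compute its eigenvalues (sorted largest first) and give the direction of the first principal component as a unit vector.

Step 1 — characteristic polynomial of 2×2 Sigma:
  det(Sigma - λI) = λ² - trace · λ + det = 0.
  trace = 12 + 9 = 21, det = 12·9 - (2)² = 104.
Step 2 — discriminant:
  Δ = trace² - 4·det = 441 - 416 = 25.
Step 3 — eigenvalues:
  λ = (trace ± √Δ)/2 = (21 ± 5)/2,
  λ_1 = 13,  λ_2 = 8.

Step 4 — unit eigenvector for λ_1: solve (Sigma - λ_1 I)v = 0. First row:
  (12 - 13)·v_x + (2)·v_y = 0, i.e. (-1)·v_x + (2)·v_y = 0,
  so v ∝ (b, λ_1 - a) = (2, 1) = u.
  ||u|| = √((2)² + (1)²) = √(5) ≈ 2.2361,
  v_1 = u/||u|| ≈ (0.8944, 0.4472) (||v_1|| = 1).

λ_1 = 13,  λ_2 = 8;  v_1 ≈ (0.8944, 0.4472)


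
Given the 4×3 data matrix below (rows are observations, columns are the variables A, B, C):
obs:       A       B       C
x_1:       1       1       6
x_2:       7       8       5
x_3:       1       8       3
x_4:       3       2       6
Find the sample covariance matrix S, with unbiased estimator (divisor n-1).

Step 1 — column means:
  mean(A) = (1 + 7 + 1 + 3) / 4 = 12/4 = 3
  mean(B) = (1 + 8 + 8 + 2) / 4 = 19/4 = 4.75
  mean(C) = (6 + 5 + 3 + 6) / 4 = 20/4 = 5

Step 2 — sample covariance S[i,j] = (1/(n-1)) · Σ_k (x_{k,i} - mean_i) · (x_{k,j} - mean_j), with n-1 = 3.
  S[A,A] = ((-2)·(-2) + (4)·(4) + (-2)·(-2) + (0)·(0)) / 3 = 24/3 = 8
  S[A,B] = ((-2)·(-3.75) + (4)·(3.25) + (-2)·(3.25) + (0)·(-2.75)) / 3 = 14/3 = 4.6667
  S[A,C] = ((-2)·(1) + (4)·(0) + (-2)·(-2) + (0)·(1)) / 3 = 2/3 = 0.6667
  S[B,B] = ((-3.75)·(-3.75) + (3.25)·(3.25) + (3.25)·(3.25) + (-2.75)·(-2.75)) / 3 = 42.75/3 = 14.25
  S[B,C] = ((-3.75)·(1) + (3.25)·(0) + (3.25)·(-2) + (-2.75)·(1)) / 3 = -13/3 = -4.3333
  S[C,C] = ((1)·(1) + (0)·(0) + (-2)·(-2) + (1)·(1)) / 3 = 6/3 = 2

S is symmetric (S[j,i] = S[i,j]). Assembling:

S = [[8, 4.6667, 0.6667],
 [4.6667, 14.25, -4.3333],
 [0.6667, -4.3333, 2]]


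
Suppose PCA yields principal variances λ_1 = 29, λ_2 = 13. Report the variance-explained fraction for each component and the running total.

Step 1 — total variance = trace(Sigma) = Σ λ_i = 29 + 13 = 42.

Step 2 — fraction explained by component i = λ_i / Σ λ:
  PC1: 29/42 = 0.6905
  PC2: 13/42 = 0.3095

Step 3 — cumulative fraction after k components = (λ_1 + ... + λ_k) / Σ λ:
  k = 1: 29/42 = 0.6905
  k = 2: (29 + 13)/42 = 42/42 = 1

Summary (fraction, with percent):

explained: PC1 0.6905 (69.05%), PC2 0.3095 (30.95%);  cumulative: 0.6905, 1


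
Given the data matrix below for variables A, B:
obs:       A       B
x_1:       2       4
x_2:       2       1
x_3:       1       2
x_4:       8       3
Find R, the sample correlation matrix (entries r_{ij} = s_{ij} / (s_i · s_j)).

Step 1 — column means:
  mean(A) = (2 + 2 + 1 + 8) / 4 = 13/4 = 3.25
  mean(B) = (4 + 1 + 2 + 3) / 4 = 10/4 = 2.5

Step 2 — sample variances and covariances s[i,j] = (1/(n-1)) · Σ_k (x_{k,i} - mean_i) · (x_{k,j} - mean_j), with n-1 = 3:
  s[A,A] = ((-1.25)·(-1.25) + (-1.25)·(-1.25) + (-2.25)·(-2.25) + (4.75)·(4.75)) / 3 = 30.75/3 = 10.25
  s[A,B] = ((-1.25)·(1.5) + (-1.25)·(-1.5) + (-2.25)·(-0.5) + (4.75)·(0.5)) / 3 = 3.5/3 = 1.1667
  s[B,B] = ((1.5)·(1.5) + (-1.5)·(-1.5) + (-0.5)·(-0.5) + (0.5)·(0.5)) / 3 = 5/3 = 1.6667
  Sample standard deviations s_i = √(s[i,i]):
  s(A) = √(10.25) = 3.2016
  s(B) = √(1.6667) = 1.291

Step 3 — r_{ij} = s_{ij} / (s_i · s_j):
  r[A,A] = 1 (diagonal).
  r[A,B] = 1.1667 / (3.2016 · 1.291) = 1.1667 / 4.1332 = 0.2823
  r[B,B] = 1 (diagonal).

R is symmetric with unit diagonal. Assembling:

R = [[1, 0.2823],
 [0.2823, 1]]


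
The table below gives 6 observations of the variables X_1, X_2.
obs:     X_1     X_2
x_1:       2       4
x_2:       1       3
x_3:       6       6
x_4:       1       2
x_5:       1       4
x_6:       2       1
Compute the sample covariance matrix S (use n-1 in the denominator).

Step 1 — column means:
  mean(X_1) = (2 + 1 + 6 + 1 + 1 + 2) / 6 = 13/6 = 2.1667
  mean(X_2) = (4 + 3 + 6 + 2 + 4 + 1) / 6 = 20/6 = 3.3333

Step 2 — sample covariance S[i,j] = (1/(n-1)) · Σ_k (x_{k,i} - mean_i) · (x_{k,j} - mean_j), with n-1 = 5.
  S[X_1,X_1] = ((-0.1667)·(-0.1667) + (-1.1667)·(-1.1667) + (3.8333)·(3.8333) + (-1.1667)·(-1.1667) + (-1.1667)·(-1.1667) + (-0.1667)·(-0.1667)) / 5 = 18.8333/5 = 3.7667
  S[X_1,X_2] = ((-0.1667)·(0.6667) + (-1.1667)·(-0.3333) + (3.8333)·(2.6667) + (-1.1667)·(-1.3333) + (-1.1667)·(0.6667) + (-0.1667)·(-2.3333)) / 5 = 11.6667/5 = 2.3333
  S[X_2,X_2] = ((0.6667)·(0.6667) + (-0.3333)·(-0.3333) + (2.6667)·(2.6667) + (-1.3333)·(-1.3333) + (0.6667)·(0.6667) + (-2.3333)·(-2.3333)) / 5 = 15.3333/5 = 3.0667

S is symmetric (S[j,i] = S[i,j]). Assembling:

S = [[3.7667, 2.3333],
 [2.3333, 3.0667]]
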